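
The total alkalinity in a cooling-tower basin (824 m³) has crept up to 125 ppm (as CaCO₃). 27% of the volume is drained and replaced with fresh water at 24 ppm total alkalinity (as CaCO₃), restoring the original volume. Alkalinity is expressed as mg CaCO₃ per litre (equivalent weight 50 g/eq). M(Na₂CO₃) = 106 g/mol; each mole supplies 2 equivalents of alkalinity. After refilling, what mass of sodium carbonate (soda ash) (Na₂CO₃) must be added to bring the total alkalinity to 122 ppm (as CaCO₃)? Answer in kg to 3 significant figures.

21.2 kg

Volume: 824 m³ = 824,000 L.
After draining 27% and refilling: 125 × 0.73 + 24 × 0.27 = 97.73 ppm.
Deficit to target: 122 − 97.73 = 24.27 mg/L.
As CaCO₃: 24.27 mg/L × 824,000 L = 20,000 g; ÷ 50 g/eq ÷ 2 = 200 mol Na₂CO₃.
Mass: 200 × 106 = 21,200 g.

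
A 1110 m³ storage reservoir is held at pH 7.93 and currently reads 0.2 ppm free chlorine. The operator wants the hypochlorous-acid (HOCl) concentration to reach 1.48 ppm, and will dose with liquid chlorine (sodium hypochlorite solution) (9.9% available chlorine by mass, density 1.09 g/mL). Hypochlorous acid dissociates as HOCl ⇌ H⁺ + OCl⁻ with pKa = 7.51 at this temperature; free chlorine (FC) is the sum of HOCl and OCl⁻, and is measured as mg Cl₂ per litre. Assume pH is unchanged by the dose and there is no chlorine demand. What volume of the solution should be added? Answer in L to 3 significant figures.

53.2 L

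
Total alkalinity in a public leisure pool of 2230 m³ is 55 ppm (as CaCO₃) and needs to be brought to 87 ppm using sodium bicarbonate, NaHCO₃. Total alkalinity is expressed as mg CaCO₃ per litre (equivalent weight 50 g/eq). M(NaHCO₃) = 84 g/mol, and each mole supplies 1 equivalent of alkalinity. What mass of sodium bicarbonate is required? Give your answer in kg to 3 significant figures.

Volume: 2230 m³ = 2,230,000 L.
Alkalinity to add: (87 − 55) = 32 mg/L as CaCO₃ × 2,230,000 L = 71,360 g as CaCO₃.
Equivalents: 71,360 g ÷ 50 g/eq = 1427 eq.
NaHCO₃ supplies 1 eq per mole → 1427 mol.
Mass: 1427 mol × 84 g/mol = 119,900 g.

120 kg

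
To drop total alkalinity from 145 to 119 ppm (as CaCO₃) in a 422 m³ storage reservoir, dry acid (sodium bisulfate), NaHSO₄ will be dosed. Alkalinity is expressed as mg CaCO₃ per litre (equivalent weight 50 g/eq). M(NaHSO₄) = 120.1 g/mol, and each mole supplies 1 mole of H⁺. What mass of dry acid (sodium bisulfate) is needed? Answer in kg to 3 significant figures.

Volume: 422 m³ = 422,000 L.
Alkalinity to neutralize: (145 − 119) = 26 mg/L as CaCO₃ × 422,000 L = 10,970 g as CaCO₃.
Equivalents of H⁺ required: 10,970 ÷ 50 g/eq = 219.4 eq = 219.4 mol NaHSO₄.
Mass of NaHSO₄: 219.4 × 120.1 = 26,350 g.

26.4 kg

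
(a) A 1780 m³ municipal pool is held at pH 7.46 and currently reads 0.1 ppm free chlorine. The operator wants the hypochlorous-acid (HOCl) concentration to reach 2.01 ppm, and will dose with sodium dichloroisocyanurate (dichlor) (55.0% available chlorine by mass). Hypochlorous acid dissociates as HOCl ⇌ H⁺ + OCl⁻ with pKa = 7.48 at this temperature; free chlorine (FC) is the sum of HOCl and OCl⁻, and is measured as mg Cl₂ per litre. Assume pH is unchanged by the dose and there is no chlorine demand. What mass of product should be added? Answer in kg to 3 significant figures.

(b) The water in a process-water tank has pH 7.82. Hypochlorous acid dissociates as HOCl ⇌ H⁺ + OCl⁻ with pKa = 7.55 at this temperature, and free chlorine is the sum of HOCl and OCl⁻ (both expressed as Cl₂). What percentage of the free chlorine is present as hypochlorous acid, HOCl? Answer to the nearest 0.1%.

(a) Volume: 1780 m³ = 1,780,000 L.
(a) [OCl⁻]/[HOCl] = 10^(pH − pKa) = 10^(7.46 − 7.48) = 0.955; fraction as HOCl = 1/(1 + 0.955) = 0.5115.
(a) Free chlorine required for 2.01 ppm HOCl: 2.01 / 0.5115 = 3.93 ppm.
(a) FC to add: 3.93 − 0.1 = 3.83 mg/L as Cl₂.
(a) Cl₂ equivalent: 3.83 mg/L × 1,780,000 L = 6817 g.
(a) Product at 55.0% available Cl: 6817 / 0.55 = 12,390 g.

(b) [OCl⁻]/[HOCl] = 10^(pH − pKa) = 10^(7.82 − 7.55) = 10^0.27 = 1.862.
(b) Fraction as HOCl = 1 / (1 + 1.862) = 0.3494.

(a) 12.4 kg; (b) 34.9%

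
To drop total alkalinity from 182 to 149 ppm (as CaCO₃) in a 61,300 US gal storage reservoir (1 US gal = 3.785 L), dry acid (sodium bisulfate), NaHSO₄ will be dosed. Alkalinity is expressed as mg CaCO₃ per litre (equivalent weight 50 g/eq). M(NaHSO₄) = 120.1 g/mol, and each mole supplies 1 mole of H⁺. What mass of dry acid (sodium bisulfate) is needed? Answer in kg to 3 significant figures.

18.4 kg

Volume: 61,300 US gal × 3.785 L/gal = 232,020 L.
Alkalinity to neutralize: (182 − 149) = 33 mg/L as CaCO₃ × 232,020 L = 7657 g as CaCO₃.
Equivalents of H⁺ required: 7657 ÷ 50 g/eq = 153.1 eq = 153.1 mol NaHSO₄.
Mass of NaHSO₄: 153.1 × 120.1 = 18,390 g.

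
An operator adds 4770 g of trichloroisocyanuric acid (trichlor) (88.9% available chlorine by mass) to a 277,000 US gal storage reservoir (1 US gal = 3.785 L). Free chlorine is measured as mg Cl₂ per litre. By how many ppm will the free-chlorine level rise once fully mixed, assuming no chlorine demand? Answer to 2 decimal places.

4.04 ppm

Volume: 277,000 US gal × 3.785 L/gal = 1,048,445 L.
Available chlorine delivered: 4770 g × 0.889 = 4241 g as Cl₂.
Concentration rise: 4241 g / 1,048,445 L = 4.045 mg/L = 4.04 ppm.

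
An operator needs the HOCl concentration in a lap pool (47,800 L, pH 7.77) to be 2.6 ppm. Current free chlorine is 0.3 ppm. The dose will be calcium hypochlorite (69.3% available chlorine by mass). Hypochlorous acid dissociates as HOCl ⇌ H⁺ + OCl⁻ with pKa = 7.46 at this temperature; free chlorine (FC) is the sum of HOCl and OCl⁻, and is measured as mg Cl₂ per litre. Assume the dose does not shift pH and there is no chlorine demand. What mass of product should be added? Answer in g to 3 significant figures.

[OCl⁻]/[HOCl] = 10^(pH − pKa) = 10^(7.77 − 7.46) = 2.042; fraction as HOCl = 1/(1 + 2.042) = 0.3288.
Free chlorine required for 2.6 ppm HOCl: 2.6 / 0.3288 = 7.909 ppm.
FC to add: 7.909 − 0.3 = 7.609 mg/L as Cl₂.
Cl₂ equivalent: 7.609 mg/L × 47,800 L = 363.7 g.
Product at 69.3% available Cl: 363.7 / 0.693 = 524.8 g.

525 g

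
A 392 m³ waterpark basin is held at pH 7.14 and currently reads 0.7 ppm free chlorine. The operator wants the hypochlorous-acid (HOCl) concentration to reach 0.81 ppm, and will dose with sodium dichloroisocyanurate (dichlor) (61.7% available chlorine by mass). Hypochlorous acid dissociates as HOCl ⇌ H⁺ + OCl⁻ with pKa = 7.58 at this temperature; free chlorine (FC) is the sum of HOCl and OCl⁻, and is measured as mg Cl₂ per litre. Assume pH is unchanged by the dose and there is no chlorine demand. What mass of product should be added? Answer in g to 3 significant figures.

Volume: 392 m³ = 392,000 L.
[OCl⁻]/[HOCl] = 10^(pH − pKa) = 10^(7.14 − 7.58) = 0.3631; fraction as HOCl = 1/(1 + 0.3631) = 0.7336.
Free chlorine required for 0.81 ppm HOCl: 0.81 / 0.7336 = 1.104 ppm.
FC to add: 1.104 − 0.7 = 0.4041 mg/L as Cl₂.
Cl₂ equivalent: 0.4041 mg/L × 392,000 L = 158.4 g.
Product at 61.7% available Cl: 158.4 / 0.617 = 256.7 g.

257 g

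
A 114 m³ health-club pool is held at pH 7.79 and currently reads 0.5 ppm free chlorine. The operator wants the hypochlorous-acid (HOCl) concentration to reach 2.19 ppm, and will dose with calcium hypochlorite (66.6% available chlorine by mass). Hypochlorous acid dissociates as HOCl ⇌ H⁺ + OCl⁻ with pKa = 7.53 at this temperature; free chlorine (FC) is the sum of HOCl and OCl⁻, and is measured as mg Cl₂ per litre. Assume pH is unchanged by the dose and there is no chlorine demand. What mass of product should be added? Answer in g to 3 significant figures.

971 g

Volume: 114 m³ = 114,000 L.
[OCl⁻]/[HOCl] = 10^(pH − pKa) = 10^(7.79 − 7.53) = 1.82; fraction as HOCl = 1/(1 + 1.82) = 0.3546.
Free chlorine required for 2.19 ppm HOCl: 2.19 / 0.3546 = 6.175 ppm.
FC to add: 6.175 − 0.5 = 5.675 mg/L as Cl₂.
Cl₂ equivalent: 5.675 mg/L × 114,000 L = 647 g.
Product at 66.6% available Cl: 647 / 0.666 = 971.4 g.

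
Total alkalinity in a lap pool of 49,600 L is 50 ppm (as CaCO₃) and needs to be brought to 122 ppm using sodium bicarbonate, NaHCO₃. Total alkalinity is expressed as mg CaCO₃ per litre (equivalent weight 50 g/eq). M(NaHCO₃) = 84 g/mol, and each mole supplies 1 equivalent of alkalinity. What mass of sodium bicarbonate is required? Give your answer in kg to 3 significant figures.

Alkalinity to add: (122 − 50) = 72 mg/L as CaCO₃ × 49,600 L = 3571 g as CaCO₃.
Equivalents: 3571 g ÷ 50 g/eq = 71.42 eq.
NaHCO₃ supplies 1 eq per mole → 71.42 mol.
Mass: 71.42 mol × 84 g/mol = 6000 g.

6.00 kg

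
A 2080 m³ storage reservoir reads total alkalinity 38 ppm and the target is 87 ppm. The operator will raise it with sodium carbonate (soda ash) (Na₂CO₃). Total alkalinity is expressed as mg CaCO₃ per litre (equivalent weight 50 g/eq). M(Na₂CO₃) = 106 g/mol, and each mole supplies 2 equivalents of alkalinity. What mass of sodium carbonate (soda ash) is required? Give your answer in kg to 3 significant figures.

108 kg

Volume: 2080 m³ = 2,080,000 L.
Alkalinity to add: (87 − 38) = 49 mg/L as CaCO₃ × 2,080,000 L = 101,900 g as CaCO₃.
Equivalents: 101,900 g ÷ 50 g/eq = 2038 eq.
Each mole of Na₂CO₃ supplies 2 eq, so 2038 / 2 = 1019 mol.
Mass: 1019 mol × 106 g/mol = 108,000 g.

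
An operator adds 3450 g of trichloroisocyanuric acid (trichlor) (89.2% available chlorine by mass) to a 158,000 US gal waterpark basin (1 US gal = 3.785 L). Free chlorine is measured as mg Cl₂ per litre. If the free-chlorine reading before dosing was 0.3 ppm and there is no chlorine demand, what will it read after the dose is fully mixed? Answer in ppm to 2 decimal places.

Volume: 158,000 US gal × 3.785 L/gal = 598,030 L.
Available chlorine delivered: 3450 g × 0.892 = 3077 g as Cl₂.
Concentration rise: 3077 g / 598,030 L = 5.146 mg/L = 5.15 ppm.
Final FC: 0.3 + 5.15 = 5.45 ppm.

5.45 ppm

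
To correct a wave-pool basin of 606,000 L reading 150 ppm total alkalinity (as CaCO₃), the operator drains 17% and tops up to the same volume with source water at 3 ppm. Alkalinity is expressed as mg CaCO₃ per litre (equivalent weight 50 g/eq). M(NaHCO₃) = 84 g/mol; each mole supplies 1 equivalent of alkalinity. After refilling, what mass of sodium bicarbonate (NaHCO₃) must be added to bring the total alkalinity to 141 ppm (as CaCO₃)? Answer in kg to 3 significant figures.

16.3 kg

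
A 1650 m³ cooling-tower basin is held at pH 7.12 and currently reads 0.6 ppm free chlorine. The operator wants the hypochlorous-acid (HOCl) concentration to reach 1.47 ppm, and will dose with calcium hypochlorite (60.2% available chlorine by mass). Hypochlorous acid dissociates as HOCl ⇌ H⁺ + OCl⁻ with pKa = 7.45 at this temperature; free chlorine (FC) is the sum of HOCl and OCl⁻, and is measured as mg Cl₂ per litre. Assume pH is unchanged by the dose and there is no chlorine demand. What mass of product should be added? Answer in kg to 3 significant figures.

4.27 kg

Volume: 1650 m³ = 1,650,000 L.
[OCl⁻]/[HOCl] = 10^(pH − pKa) = 10^(7.12 − 7.45) = 0.4677; fraction as HOCl = 1/(1 + 0.4677) = 0.6813.
Free chlorine required for 1.47 ppm HOCl: 1.47 / 0.6813 = 2.158 ppm.
FC to add: 2.158 − 0.6 = 1.558 mg/L as Cl₂.
Cl₂ equivalent: 1.558 mg/L × 1,650,000 L = 2570 g.
Product at 60.2% available Cl: 2570 / 0.602 = 4269 g.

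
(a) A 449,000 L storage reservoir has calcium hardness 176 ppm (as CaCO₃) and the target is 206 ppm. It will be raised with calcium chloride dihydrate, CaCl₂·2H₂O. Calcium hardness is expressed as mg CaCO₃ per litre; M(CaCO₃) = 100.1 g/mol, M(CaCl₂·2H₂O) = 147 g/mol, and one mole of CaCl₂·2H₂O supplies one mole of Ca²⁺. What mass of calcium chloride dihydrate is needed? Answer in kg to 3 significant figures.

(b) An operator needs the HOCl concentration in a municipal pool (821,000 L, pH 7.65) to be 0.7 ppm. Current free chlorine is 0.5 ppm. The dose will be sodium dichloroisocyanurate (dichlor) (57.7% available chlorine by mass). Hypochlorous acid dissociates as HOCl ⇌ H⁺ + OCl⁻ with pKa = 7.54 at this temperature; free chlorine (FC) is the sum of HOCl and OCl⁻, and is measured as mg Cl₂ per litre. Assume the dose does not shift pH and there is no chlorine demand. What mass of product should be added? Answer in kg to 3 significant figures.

(a) 19.8 kg; (b) 1.57 kg

(a) Hardness to add: (206 − 176) = 30 mg/L as CaCO₃ × 449,000 L = 13,470 g as CaCO₃.
(a) Moles of Ca²⁺ (1 mol Ca²⁺ ≡ 1 mol CaCO₃): 13,470 / 100.1 g/mol = 134.6 mol.
(a) Mass of CaCl₂·2H₂O: 134.6 × 147 = 19,780 g.

(b) [OCl⁻]/[HOCl] = 10^(pH − pKa) = 10^(7.65 − 7.54) = 1.288; fraction as HOCl = 1/(1 + 1.288) = 0.437.
(b) Free chlorine required for 0.7 ppm HOCl: 0.7 / 0.437 = 1.602 ppm.
(b) FC to add: 1.602 − 0.5 = 1.102 mg/L as Cl₂.
(b) Cl₂ equivalent: 1.102 mg/L × 821,000 L = 904.6 g.
(b) Product at 57.7% available Cl: 904.6 / 0.577 = 1568 g.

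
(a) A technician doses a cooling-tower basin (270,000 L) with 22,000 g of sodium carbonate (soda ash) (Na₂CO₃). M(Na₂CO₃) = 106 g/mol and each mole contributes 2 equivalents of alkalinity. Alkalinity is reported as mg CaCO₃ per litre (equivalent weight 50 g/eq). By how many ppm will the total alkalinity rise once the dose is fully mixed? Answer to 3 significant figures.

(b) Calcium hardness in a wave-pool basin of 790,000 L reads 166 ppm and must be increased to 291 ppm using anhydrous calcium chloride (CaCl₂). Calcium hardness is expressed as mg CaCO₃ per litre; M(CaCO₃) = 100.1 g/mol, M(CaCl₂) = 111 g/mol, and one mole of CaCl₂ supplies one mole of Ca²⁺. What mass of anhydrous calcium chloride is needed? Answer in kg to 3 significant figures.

(a) 76.9 ppm; (b) 110 kg

(a) Moles of Na₂CO₃: 22,000 g ÷ 106 g/mol = 207.5 mol → 415.1 eq of alkalinity.
(a) As CaCO₃: 415.1 eq × 50 g/eq = 20,750 g.
(a) Rise: 20,750 g / 270,000 L × 1000 = 76.87 mg/L.

(b) Hardness to add: (291 − 166) = 125 mg/L as CaCO₃ × 790,000 L = 98,750 g as CaCO₃.
(b) Moles of Ca²⁺ (1 mol Ca²⁺ ≡ 1 mol CaCO₃): 98,750 / 100.1 g/mol = 986.5 mol.
(b) Mass of CaCl₂: 986.5 × 111 = 109,500 g.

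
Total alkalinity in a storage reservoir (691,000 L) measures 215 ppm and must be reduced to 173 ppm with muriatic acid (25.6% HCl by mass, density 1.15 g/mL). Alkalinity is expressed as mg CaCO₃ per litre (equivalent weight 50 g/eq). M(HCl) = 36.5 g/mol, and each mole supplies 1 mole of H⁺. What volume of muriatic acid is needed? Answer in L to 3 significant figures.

Alkalinity to neutralize: (215 − 173) = 42 mg/L as CaCO₃ × 691,000 L = 29,020 g as CaCO₃.
Equivalents of H⁺ required: 29,020 ÷ 50 g/eq = 580.4 eq = 580.4 mol HCl.
Mass of HCl: 580.4 × 36.5 = 21,190 g.
Mass of 25.6% solution: 21,190 / 0.256 = 82,760 g.
Volume: 82,760 g ÷ 1.15 g/mL = 71,960 mL.

72.0 L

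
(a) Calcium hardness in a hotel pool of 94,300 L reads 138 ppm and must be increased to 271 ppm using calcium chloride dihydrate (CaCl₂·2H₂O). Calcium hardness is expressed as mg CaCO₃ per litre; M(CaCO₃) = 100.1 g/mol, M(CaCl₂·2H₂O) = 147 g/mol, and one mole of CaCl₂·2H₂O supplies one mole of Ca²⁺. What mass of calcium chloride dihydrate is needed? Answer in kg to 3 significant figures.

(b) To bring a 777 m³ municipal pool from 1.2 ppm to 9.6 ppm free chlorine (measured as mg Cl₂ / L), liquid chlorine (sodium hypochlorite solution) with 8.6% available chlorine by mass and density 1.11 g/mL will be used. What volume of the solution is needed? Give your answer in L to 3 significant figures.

(a) 18.4 kg; (b) 68.4 L

(a) Hardness to add: (271 − 138) = 133 mg/L as CaCO₃ × 94,300 L = 12,540 g as CaCO₃.
(a) Moles of Ca²⁺ (1 mol Ca²⁺ ≡ 1 mol CaCO₃): 12,540 / 100.1 g/mol = 125.3 mol.
(a) Mass of CaCl₂·2H₂O: 125.3 × 147 = 18,420 g.

(b) Volume: 777 m³ = 777,000 L.
(b) Chlorine deficit: 9.6 − 1.2 = 8.4 ppm = 8.4 mg/L as Cl₂.
(b) Cl₂ equivalent needed: 8.4 mg/L × 777,000 L = 6,527,000 mg = 6527 g.
(b) Product at 8.6% available chlorine: 6527 / 0.086 = 75,890 g.
(b) Volume at density 1.11 g/mL: 75,890 g ÷ 1.11 g/mL = 68,370 mL.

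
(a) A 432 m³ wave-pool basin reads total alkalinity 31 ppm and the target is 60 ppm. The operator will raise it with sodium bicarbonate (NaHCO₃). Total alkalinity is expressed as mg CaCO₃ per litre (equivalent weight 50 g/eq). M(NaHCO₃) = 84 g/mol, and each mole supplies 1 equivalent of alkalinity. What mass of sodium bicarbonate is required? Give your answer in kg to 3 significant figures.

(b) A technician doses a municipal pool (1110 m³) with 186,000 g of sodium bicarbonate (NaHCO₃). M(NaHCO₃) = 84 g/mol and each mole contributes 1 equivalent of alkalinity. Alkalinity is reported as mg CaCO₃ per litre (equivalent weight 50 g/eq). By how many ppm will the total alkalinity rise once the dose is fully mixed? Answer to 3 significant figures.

(a) Volume: 432 m³ = 432,000 L.
(a) Alkalinity to add: (60 − 31) = 29 mg/L as CaCO₃ × 432,000 L = 12,530 g as CaCO₃.
(a) Equivalents: 12,530 g ÷ 50 g/eq = 250.6 eq.
(a) NaHCO₃ supplies 1 eq per mole → 250.6 mol.
(a) Mass: 250.6 mol × 84 g/mol = 21,050 g.

(b) Volume: 1110 m³ = 1,110,000 L.
(b) Moles of NaHCO₃: 186,000 g ÷ 84 g/mol = 2214 mol → 2214 eq of alkalinity.
(b) As CaCO₃: 2214 eq × 50 g/eq = 110,700 g.
(b) Rise: 110,700 g / 1,110,000 L × 1000 = 99.74 mg/L.

(a) 21.0 kg; (b) 99.7 ppm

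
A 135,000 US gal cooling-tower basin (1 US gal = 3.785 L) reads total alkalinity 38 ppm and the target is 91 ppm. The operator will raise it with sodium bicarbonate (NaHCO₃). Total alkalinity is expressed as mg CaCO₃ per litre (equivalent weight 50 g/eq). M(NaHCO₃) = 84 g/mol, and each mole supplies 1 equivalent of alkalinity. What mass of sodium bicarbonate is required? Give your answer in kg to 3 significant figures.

Volume: 135,000 US gal × 3.785 L/gal = 510,975 L.
Alkalinity to add: (91 − 38) = 53 mg/L as CaCO₃ × 510,975 L = 27,080 g as CaCO₃.
Equivalents: 27,080 g ÷ 50 g/eq = 541.6 eq.
NaHCO₃ supplies 1 eq per mole → 541.6 mol.
Mass: 541.6 mol × 84 g/mol = 45,500 g.

45.5 kg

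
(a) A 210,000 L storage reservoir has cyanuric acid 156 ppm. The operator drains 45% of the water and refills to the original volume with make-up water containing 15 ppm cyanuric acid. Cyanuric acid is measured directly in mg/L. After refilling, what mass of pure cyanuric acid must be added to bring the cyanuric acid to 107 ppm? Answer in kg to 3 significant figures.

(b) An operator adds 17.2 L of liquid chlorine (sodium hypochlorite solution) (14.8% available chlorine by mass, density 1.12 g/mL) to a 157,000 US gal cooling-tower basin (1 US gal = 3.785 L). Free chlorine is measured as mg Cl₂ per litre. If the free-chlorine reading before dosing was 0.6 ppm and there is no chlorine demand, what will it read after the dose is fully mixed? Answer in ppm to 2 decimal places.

(a) 3.03 kg; (b) 5.40 ppm

(a) After draining 45% and refilling: 156 × 0.55 + 15 × 0.45 = 92.55 ppm.
(a) Deficit to target: 107 − 92.55 = 14.45 mg/L.
(a) Mass: 14.45 mg/L × 210,000 L = 3034 g cyanuric acid.

(b) Volume: 157,000 US gal × 3.785 L/gal = 594,245 L.
(b) Mass of solution: 17.2 L × 1000 mL/L × 1.12 g/mL = 19,260 g.
(b) Available chlorine delivered: 19,260 g × 0.148 = 2851 g as Cl₂.
(b) Concentration rise: 2851 g / 594,245 L = 4.798 mg/L = 4.80 ppm.
(b) Final FC: 0.6 + 4.80 = 5.40 ppm.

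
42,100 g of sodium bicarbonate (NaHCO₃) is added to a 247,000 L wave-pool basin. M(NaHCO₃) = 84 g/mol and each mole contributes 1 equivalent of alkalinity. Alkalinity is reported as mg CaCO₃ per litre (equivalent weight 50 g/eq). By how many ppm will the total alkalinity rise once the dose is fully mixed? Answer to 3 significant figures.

Moles of NaHCO₃: 42,100 g ÷ 84 g/mol = 501.2 mol → 501.2 eq of alkalinity.
As CaCO₃: 501.2 eq × 50 g/eq = 25,060 g.
Rise: 25,060 g / 247,000 L × 1000 = 101.5 mg/L.

101 ppm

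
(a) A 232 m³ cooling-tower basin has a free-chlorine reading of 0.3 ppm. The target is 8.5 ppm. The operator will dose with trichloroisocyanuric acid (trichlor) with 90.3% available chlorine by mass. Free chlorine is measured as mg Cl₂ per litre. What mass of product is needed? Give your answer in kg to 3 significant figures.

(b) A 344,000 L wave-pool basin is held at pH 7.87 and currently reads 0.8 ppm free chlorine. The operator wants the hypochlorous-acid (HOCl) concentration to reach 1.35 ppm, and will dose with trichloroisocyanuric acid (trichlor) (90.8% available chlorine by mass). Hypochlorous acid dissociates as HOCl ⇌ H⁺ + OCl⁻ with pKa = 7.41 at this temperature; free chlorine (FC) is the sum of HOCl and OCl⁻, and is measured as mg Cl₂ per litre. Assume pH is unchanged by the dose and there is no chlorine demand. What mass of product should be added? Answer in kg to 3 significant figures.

(a) 2.11 kg; (b) 1.68 kg

(a) Volume: 232 m³ = 232,000 L.
(a) Chlorine deficit: 8.5 − 0.3 = 8.2 ppm = 8.2 mg/L as Cl₂.
(a) Cl₂ equivalent needed: 8.2 mg/L × 232,000 L = 1,902,000 mg = 1902 g.
(a) Product at 90.3% available chlorine: 1902 / 0.903 = 2107 g.

(b) [OCl⁻]/[HOCl] = 10^(pH − pKa) = 10^(7.87 − 7.41) = 2.884; fraction as HOCl = 1/(1 + 2.884) = 0.2575.
(b) Free chlorine required for 1.35 ppm HOCl: 1.35 / 0.2575 = 5.243 ppm.
(b) FC to add: 5.243 − 0.8 = 4.443 mg/L as Cl₂.
(b) Cl₂ equivalent: 4.443 mg/L × 344,000 L = 1529 g.
(b) Product at 90.8% available Cl: 1529 / 0.908 = 1683 g.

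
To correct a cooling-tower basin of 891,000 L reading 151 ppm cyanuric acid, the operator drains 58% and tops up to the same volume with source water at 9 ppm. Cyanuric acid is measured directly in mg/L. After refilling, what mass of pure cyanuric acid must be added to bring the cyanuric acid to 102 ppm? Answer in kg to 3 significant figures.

After draining 58% and refilling: 151 × 0.42 + 9 × 0.58 = 68.64 ppm.
Deficit to target: 102 − 68.64 = 33.36 mg/L.
Mass: 33.36 mg/L × 891,000 L = 29,720 g cyanuric acid.

29.7 kg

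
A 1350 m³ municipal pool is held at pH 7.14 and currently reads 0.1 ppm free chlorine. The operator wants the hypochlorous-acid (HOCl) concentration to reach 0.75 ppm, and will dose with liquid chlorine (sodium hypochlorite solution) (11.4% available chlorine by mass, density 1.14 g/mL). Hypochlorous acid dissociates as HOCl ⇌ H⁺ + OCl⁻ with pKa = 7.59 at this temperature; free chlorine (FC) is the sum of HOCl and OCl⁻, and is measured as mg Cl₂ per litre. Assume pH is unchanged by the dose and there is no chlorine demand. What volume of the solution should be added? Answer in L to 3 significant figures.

9.52 L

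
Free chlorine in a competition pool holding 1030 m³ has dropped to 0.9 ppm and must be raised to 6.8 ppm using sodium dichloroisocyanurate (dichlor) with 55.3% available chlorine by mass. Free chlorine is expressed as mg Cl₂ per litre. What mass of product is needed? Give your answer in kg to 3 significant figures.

11.0 kg

Volume: 1030 m³ = 1,030,000 L.
Chlorine deficit: 6.8 − 0.9 = 5.9 ppm = 5.9 mg/L as Cl₂.
Cl₂ equivalent needed: 5.9 mg/L × 1,030,000 L = 6,077,000 mg = 6077 g.
Product at 55.3% available chlorine: 6077 / 0.553 = 10,990 g.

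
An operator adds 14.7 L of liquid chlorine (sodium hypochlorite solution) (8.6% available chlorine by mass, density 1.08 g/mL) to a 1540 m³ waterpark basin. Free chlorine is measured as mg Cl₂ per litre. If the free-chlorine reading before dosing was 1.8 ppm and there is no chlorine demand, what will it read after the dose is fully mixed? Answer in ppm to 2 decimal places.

2.69 ppm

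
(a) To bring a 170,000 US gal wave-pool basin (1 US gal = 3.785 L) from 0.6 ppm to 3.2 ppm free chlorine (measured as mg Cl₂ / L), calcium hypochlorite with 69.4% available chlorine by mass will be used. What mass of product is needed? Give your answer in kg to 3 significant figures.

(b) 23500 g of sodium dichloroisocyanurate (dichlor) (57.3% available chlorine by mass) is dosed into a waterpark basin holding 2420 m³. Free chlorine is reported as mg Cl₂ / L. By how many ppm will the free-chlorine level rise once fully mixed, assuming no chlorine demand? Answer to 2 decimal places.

(a) Volume: 170,000 US gal × 3.785 L/gal = 643,450 L.
(a) Chlorine deficit: 3.2 − 0.6 = 2.6 ppm = 2.6 mg/L as Cl₂.
(a) Cl₂ equivalent needed: 2.6 mg/L × 643,450 L = 1,673,000 mg = 1673 g.
(a) Product at 69.4% available chlorine: 1673 / 0.694 = 2411 g.

(b) Volume: 2420 m³ = 2,420,000 L.
(b) Available chlorine delivered: 23,500 g × 0.573 = 13,470 g as Cl₂.
(b) Concentration rise: 13,470 g / 2,420,000 L = 5.564 mg/L = 5.56 ppm.

(a) 2.41 kg; (b) 5.56 ppm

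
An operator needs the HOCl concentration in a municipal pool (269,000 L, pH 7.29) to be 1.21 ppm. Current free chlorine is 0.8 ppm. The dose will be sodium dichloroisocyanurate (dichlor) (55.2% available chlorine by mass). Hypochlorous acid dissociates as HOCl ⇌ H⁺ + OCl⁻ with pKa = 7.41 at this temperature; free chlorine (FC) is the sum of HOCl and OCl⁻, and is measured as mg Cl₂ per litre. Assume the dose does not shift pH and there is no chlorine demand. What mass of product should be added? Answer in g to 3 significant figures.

647 g

[OCl⁻]/[HOCl] = 10^(pH − pKa) = 10^(7.29 − 7.41) = 0.7586; fraction as HOCl = 1/(1 + 0.7586) = 0.5686.
Free chlorine required for 1.21 ppm HOCl: 1.21 / 0.5686 = 2.128 ppm.
FC to add: 2.128 − 0.8 = 1.328 mg/L as Cl₂.
Cl₂ equivalent: 1.328 mg/L × 269,000 L = 357.2 g.
Product at 55.2% available Cl: 357.2 / 0.552 = 647.1 g.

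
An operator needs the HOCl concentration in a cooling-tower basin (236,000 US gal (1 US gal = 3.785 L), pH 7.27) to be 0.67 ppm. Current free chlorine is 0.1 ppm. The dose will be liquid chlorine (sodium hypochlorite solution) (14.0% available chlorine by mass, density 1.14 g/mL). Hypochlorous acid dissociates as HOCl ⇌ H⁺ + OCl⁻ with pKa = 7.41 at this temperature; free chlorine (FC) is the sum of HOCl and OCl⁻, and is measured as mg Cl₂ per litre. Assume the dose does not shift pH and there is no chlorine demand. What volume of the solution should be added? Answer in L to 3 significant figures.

5.91 L

Volume: 236,000 US gal × 3.785 L/gal = 893,260 L.
[OCl⁻]/[HOCl] = 10^(pH − pKa) = 10^(7.27 − 7.41) = 0.7244; fraction as HOCl = 1/(1 + 0.7244) = 0.5799.
Free chlorine required for 0.67 ppm HOCl: 0.67 / 0.5799 = 1.155 ppm.
FC to add: 1.155 − 0.1 = 1.055 mg/L as Cl₂.
Cl₂ equivalent: 1.055 mg/L × 893,260 L = 942.7 g.
Product at 14.0% available Cl: 942.7 / 0.14 = 6734 g.
Volume: 6734 g ÷ 1.14 g/mL = 5907 mL.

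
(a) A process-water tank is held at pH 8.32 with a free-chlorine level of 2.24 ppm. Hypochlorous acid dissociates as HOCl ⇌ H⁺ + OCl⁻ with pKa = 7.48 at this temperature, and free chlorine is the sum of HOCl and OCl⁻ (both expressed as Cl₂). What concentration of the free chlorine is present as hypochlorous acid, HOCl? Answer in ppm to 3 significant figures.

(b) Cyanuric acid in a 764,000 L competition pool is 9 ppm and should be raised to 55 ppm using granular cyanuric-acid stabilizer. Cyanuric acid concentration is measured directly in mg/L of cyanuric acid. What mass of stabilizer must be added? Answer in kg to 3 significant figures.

(a) 0.283 ppm; (b) 35.1 kg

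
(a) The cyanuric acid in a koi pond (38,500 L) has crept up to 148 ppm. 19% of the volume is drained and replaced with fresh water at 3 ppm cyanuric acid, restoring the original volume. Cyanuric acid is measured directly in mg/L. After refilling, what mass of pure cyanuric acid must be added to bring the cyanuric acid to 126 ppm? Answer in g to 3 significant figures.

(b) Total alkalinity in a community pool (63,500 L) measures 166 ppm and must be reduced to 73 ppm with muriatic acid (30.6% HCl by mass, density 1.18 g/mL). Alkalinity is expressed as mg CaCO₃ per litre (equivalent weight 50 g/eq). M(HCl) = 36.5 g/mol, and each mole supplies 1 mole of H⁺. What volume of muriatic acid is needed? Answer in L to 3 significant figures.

(a) After draining 19% and refilling: 148 × 0.81 + 3 × 0.19 = 120.45 ppm.
(a) Deficit to target: 126 − 120.45 = 5.55 mg/L.
(a) Mass: 5.55 mg/L × 38,500 L = 213.7 g cyanuric acid.

(b) Alkalinity to neutralize: (166 − 73) = 93 mg/L as CaCO₃ × 63,500 L = 5906 g as CaCO₃.
(b) Equivalents of H⁺ required: 5906 ÷ 50 g/eq = 118.1 eq = 118.1 mol HCl.
(b) Mass of HCl: 118.1 × 36.5 = 4311 g.
(b) Mass of 30.6% solution: 4311 / 0.306 = 14,090 g.
(b) Volume: 14,090 g ÷ 1.18 g/mL = 11,940 mL.

(a) 214 g; (b) 11.9 L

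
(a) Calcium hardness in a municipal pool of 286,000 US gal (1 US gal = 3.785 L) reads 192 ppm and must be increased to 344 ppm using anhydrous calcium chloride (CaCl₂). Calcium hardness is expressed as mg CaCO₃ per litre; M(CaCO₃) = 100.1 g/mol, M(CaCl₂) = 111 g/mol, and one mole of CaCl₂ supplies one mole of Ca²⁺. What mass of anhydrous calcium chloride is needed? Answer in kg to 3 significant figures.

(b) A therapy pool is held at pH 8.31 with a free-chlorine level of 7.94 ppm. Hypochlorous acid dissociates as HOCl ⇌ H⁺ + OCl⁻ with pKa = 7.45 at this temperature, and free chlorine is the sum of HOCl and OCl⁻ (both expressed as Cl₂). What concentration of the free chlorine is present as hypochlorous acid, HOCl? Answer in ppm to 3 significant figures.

(a) 182 kg; (b) 0.963 ppm

(a) Volume: 286,000 US gal × 3.785 L/gal = 1,082,510 L.
(a) Hardness to add: (344 − 192) = 152 mg/L as CaCO₃ × 1,082,510 L = 164,500 g as CaCO₃.
(a) Moles of Ca²⁺ (1 mol Ca²⁺ ≡ 1 mol CaCO₃): 164,500 / 100.1 g/mol = 1644 mol.
(a) Mass of CaCl₂: 1644 × 111 = 182,500 g.

(b) [OCl⁻]/[HOCl] = 10^(pH − pKa) = 10^(8.31 − 7.45) = 10^0.86 = 7.244.
(b) Fraction as HOCl = 1 / (1 + 7.244) = 0.1213.
(b) HOCl = 0.1213 × 7.94 ppm = 0.9631 ppm.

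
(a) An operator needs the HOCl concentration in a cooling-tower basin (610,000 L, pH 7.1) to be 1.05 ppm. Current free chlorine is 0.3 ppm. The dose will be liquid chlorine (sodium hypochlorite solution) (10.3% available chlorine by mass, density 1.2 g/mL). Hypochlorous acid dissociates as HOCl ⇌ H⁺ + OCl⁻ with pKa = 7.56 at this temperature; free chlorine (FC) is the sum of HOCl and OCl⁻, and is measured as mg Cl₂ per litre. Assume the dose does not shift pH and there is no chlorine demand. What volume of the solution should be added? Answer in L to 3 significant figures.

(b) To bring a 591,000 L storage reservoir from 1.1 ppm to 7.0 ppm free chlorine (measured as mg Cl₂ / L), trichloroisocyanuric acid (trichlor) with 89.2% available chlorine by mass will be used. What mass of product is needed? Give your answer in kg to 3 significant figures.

(a) [OCl⁻]/[HOCl] = 10^(pH − pKa) = 10^(7.1 − 7.56) = 0.3467; fraction as HOCl = 1/(1 + 0.3467) = 0.7425.
(a) Free chlorine required for 1.05 ppm HOCl: 1.05 / 0.7425 = 1.414 ppm.
(a) FC to add: 1.414 − 0.3 = 1.114 mg/L as Cl₂.
(a) Cl₂ equivalent: 1.114 mg/L × 610,000 L = 679.6 g.
(a) Product at 10.3% available Cl: 679.6 / 0.103 = 6598 g.
(a) Volume: 6598 g ÷ 1.2 g/mL = 5498 mL.

(b) Chlorine deficit: 7.0 − 1.1 = 5.9 ppm = 5.9 mg/L as Cl₂.
(b) Cl₂ equivalent needed: 5.9 mg/L × 591,000 L = 3,487,000 mg = 3487 g.
(b) Product at 89.2% available chlorine: 3487 / 0.892 = 3909 g.

(a) 5.50 L; (b) 3.91 kg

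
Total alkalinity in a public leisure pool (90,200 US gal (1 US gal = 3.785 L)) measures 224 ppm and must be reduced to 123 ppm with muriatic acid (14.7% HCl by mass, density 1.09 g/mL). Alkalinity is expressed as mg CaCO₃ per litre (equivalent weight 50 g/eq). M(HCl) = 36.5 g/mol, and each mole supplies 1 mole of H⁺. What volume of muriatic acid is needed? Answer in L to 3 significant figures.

Volume: 90,200 US gal × 3.785 L/gal = 341,407 L.
Alkalinity to neutralize: (224 − 123) = 101 mg/L as CaCO₃ × 341,407 L = 34,480 g as CaCO₃.
Equivalents of H⁺ required: 34,480 ÷ 50 g/eq = 689.6 eq = 689.6 mol HCl.
Mass of HCl: 689.6 × 36.5 = 25,170 g.
Mass of 14.7% solution: 25,170 / 0.147 = 171,200 g.
Volume: 171,200 g ÷ 1.09 g/mL = 157,100 mL.

157 L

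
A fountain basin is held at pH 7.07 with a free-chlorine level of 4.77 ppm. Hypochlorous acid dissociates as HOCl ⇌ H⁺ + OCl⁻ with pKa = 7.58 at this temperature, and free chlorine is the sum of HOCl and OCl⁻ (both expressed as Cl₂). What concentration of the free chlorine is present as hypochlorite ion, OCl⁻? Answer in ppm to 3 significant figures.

[OCl⁻]/[HOCl] = 10^(pH − pKa) = 10^(7.07 − 7.58) = 10^-0.51 = 0.309.
Fraction as HOCl = 1 / (1 + 0.309) = 0.7639.
OCl⁻ = (1 − 0.7639) × 4.77 ppm = 1.126 ppm.

1.13 ppm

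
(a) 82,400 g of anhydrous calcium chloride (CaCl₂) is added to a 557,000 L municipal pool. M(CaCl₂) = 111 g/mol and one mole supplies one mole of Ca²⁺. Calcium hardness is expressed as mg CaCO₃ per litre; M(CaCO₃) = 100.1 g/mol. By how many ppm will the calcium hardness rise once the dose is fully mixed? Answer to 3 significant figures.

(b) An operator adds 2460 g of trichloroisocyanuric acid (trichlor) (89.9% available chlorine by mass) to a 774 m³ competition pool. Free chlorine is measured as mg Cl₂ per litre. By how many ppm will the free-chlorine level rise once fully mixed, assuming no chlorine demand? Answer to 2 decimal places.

(a) 133 ppm; (b) 2.86 ppm

(a) Moles of Ca²⁺: 82,400 g ÷ 111 g/mol = 742.3 mol.
(a) As CaCO₃: 742.3 mol × 100.1 g/mol = 74,310 g.
(a) Rise: 74,310 g / 557,000 L × 1000 = 133.4 mg/L.

(b) Volume: 774 m³ = 774,000 L.
(b) Available chlorine delivered: 2460 g × 0.899 = 2212 g as Cl₂.
(b) Concentration rise: 2212 g / 774,000 L = 2.857 mg/L = 2.86 ppm.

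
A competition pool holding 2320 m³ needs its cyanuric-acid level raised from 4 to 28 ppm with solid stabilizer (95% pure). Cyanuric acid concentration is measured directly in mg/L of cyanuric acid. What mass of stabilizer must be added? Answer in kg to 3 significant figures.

Volume: 2320 m³ = 2,320,000 L.
CYA to add: (28 − 4) = 24 mg/L × 2,320,000 L = 55,680 g cyanuric acid.
At 95% purity: 55,680 / 0.95 = 58,610 g product.

58.6 kg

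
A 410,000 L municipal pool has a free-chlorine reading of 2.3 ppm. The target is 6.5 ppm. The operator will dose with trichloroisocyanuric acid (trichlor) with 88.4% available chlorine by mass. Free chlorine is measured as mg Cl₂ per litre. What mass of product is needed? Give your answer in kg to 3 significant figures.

Chlorine deficit: 6.5 − 2.3 = 4.2 ppm = 4.2 mg/L as Cl₂.
Cl₂ equivalent needed: 4.2 mg/L × 410,000 L = 1,722,000 mg = 1722 g.
Product at 88.4% available chlorine: 1722 / 0.884 = 1948 g.

1.95 kg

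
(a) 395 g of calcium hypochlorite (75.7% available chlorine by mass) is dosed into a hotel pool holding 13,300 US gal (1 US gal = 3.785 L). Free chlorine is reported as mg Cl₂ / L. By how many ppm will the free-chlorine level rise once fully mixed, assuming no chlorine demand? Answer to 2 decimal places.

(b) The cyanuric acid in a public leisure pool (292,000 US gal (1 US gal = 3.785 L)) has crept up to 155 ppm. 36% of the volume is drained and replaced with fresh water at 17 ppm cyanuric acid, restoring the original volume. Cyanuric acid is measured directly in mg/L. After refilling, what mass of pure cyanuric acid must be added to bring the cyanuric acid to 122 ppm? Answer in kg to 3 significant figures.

(a) 5.94 ppm; (b) 18.4 kg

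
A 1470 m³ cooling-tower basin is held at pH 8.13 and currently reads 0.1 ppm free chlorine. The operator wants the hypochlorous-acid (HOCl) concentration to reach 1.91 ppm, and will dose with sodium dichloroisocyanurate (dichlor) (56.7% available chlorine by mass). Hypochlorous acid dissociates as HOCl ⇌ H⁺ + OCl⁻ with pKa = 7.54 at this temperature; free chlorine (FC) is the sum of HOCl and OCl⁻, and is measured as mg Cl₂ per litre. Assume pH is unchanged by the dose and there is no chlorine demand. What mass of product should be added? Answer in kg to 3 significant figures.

24.0 kg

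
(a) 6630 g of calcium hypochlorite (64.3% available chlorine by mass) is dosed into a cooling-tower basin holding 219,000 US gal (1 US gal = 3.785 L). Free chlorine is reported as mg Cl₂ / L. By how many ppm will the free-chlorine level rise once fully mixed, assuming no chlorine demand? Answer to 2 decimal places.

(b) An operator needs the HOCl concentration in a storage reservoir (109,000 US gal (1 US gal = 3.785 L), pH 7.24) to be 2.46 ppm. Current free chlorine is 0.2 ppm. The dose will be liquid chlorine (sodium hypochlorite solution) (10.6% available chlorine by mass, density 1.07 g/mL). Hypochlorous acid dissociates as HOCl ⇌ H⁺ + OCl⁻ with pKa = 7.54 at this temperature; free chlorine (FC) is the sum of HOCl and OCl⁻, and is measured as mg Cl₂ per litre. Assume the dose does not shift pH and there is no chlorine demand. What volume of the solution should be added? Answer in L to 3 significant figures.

(a) Volume: 219,000 US gal × 3.785 L/gal = 828,915 L.
(a) Available chlorine delivered: 6630 g × 0.643 = 4263 g as Cl₂.
(a) Concentration rise: 4263 g / 828,915 L = 5.143 mg/L = 5.14 ppm.

(b) Volume: 109,000 US gal × 3.785 L/gal = 412,565 L.
(b) [OCl⁻]/[HOCl] = 10^(pH − pKa) = 10^(7.24 − 7.54) = 0.5012; fraction as HOCl = 1/(1 + 0.5012) = 0.6661.
(b) Free chlorine required for 2.46 ppm HOCl: 2.46 / 0.6661 = 3.693 ppm.
(b) FC to add: 3.693 − 0.2 = 3.493 mg/L as Cl₂.
(b) Cl₂ equivalent: 3.493 mg/L × 412,565 L = 1441 g.
(b) Product at 10.6% available Cl: 1441 / 0.106 = 13,590 g.
(b) Volume: 13,590 g ÷ 1.07 g/mL = 12,710 mL.

(a) 5.14 ppm; (b) 12.7 L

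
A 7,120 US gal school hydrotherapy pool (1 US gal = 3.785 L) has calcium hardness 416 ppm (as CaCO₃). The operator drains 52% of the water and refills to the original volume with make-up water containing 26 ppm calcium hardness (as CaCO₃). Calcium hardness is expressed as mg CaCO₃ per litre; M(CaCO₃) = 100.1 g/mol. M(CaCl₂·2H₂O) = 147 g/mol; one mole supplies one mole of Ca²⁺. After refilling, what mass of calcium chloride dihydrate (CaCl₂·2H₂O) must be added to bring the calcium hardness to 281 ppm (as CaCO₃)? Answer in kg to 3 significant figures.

Volume: 7,120 US gal × 3.785 L/gal = 26,949 L.
After draining 52% and refilling: 416 × 0.48 + 26 × 0.52 = 213.2 ppm.
Deficit to target: 281 − 213.2 = 67.8 mg/L.
As CaCO₃: 67.8 mg/L × 26,949 L = 1827 g; ÷ 100.1 = 18.25 mol Ca²⁺.
Mass: 18.25 × 147 = 2683 g.

2.68 kg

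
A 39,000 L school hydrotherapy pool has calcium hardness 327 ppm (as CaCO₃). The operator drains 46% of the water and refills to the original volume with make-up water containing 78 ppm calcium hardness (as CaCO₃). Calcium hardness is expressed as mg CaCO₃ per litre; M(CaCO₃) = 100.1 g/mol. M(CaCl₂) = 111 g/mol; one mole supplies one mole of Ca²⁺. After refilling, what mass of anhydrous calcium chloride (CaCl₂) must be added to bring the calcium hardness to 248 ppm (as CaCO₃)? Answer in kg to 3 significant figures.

1.54 kg

After draining 46% and refilling: 327 × 0.54 + 78 × 0.46 = 212.46 ppm.
Deficit to target: 248 − 212.46 = 35.54 mg/L.
As CaCO₃: 35.54 mg/L × 39,000 L = 1386 g; ÷ 100.1 = 13.85 mol Ca²⁺.
Mass: 13.85 × 111 = 1537 g.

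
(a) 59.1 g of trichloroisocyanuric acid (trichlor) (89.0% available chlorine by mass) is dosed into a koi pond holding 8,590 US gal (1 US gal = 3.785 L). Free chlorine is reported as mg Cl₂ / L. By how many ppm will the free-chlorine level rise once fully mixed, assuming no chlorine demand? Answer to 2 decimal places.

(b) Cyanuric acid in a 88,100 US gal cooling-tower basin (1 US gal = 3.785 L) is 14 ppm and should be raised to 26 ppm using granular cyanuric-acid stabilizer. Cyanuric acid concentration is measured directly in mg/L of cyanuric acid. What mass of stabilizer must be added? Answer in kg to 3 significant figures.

(a) 1.62 ppm; (b) 4.00 kg

(a) Volume: 8,590 US gal × 3.785 L/gal = 32,513 L.
(a) Available chlorine delivered: 59.1 g × 0.89 = 52.6 g as Cl₂.
(a) Concentration rise: 52.6 g / 32,513 L = 1.618 mg/L = 1.62 ppm.

(b) Volume: 88,100 US gal × 3.785 L/gal = 333,458 L.
(b) CYA to add: (26 − 14) = 12 mg/L × 333,458 L = 4002 g cyanuric acid.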